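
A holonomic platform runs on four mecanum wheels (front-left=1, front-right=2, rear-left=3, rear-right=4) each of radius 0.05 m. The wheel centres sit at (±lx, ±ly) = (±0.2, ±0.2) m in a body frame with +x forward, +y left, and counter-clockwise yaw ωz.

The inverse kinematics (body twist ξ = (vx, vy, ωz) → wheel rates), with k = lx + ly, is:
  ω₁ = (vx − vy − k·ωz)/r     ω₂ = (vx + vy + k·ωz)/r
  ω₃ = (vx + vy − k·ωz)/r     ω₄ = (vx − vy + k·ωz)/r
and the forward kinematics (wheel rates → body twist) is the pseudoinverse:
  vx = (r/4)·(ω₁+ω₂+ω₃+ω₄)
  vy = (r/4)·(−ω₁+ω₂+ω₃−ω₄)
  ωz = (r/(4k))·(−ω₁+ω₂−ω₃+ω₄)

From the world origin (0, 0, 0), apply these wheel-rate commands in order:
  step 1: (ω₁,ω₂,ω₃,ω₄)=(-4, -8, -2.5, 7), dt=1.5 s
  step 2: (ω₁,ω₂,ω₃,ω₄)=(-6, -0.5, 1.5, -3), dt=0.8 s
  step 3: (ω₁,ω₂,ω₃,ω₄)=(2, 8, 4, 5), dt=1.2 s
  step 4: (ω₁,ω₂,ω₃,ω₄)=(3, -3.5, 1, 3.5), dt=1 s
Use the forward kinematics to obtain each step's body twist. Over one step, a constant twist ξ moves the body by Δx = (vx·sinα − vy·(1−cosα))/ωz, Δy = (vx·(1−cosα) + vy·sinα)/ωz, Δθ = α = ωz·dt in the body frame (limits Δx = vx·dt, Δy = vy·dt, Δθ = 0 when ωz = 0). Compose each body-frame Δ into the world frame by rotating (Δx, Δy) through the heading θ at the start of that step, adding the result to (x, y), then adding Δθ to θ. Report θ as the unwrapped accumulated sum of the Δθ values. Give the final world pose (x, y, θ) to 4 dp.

(0.1161, -0.0869, 0.4203)

step 1: ξ=(vx,vy,ωz)=(-0.0938, -0.1688, 0.1719), dt=1.5 → body Δ=(-0.1066, -0.2684, 0.2578) → world pose (-0.1066, -0.2684, 0.2578)
step 2: ξ=(vx,vy,ωz)=(-0.1000, 0.1250, 0.0312), dt=0.8 → body Δ=(-0.0812, 0.0990, 0.0250) → world pose (-0.2104, -0.1934, 0.2828)
step 3: ξ=(vx,vy,ωz)=(0.2375, 0.0625, 0.2188), dt=1.2 → body Δ=(0.2720, 0.1113, 0.2625) → world pose (0.0197, -0.0106, 0.5453)
step 4: ξ=(vx,vy,ωz)=(0.0500, -0.1125, -0.1250), dt=1.0 → body Δ=(0.0428, -0.1153, -0.1250) → world pose (0.1161, -0.0869, 0.4203)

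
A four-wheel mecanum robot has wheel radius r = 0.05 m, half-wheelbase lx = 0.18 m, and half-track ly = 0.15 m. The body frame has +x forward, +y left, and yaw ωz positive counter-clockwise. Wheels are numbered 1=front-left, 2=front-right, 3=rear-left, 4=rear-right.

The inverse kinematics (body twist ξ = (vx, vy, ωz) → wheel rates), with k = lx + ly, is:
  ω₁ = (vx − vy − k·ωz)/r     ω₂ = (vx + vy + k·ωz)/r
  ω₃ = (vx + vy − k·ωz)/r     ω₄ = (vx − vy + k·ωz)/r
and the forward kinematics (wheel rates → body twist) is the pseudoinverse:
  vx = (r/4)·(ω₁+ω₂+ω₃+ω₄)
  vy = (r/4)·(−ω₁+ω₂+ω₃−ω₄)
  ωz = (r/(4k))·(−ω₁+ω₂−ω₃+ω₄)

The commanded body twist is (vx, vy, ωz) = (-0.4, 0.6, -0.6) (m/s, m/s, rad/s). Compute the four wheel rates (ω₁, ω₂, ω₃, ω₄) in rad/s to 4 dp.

k = lx + ly = 0.18 + 0.15 = 0.3300;  k·ωz = 0.3300·-0.6 = -0.1980
ω₁ (FL) = (vx − vy − k·ωz)/r = -0.8020/0.05 = -16.0400
ω₂ (FR) = (vx + vy + k·ωz)/r = 0.0020/0.05 = 0.0400
ω₃ (RL) = (vx + vy − k·ωz)/r = 0.3980/0.05 = 7.9600
ω₄ (RR) = (vx − vy + k·ωz)/r = -1.1980/0.05 = -23.9600

(-16.0400, 0.0400, 7.9600, -23.9600)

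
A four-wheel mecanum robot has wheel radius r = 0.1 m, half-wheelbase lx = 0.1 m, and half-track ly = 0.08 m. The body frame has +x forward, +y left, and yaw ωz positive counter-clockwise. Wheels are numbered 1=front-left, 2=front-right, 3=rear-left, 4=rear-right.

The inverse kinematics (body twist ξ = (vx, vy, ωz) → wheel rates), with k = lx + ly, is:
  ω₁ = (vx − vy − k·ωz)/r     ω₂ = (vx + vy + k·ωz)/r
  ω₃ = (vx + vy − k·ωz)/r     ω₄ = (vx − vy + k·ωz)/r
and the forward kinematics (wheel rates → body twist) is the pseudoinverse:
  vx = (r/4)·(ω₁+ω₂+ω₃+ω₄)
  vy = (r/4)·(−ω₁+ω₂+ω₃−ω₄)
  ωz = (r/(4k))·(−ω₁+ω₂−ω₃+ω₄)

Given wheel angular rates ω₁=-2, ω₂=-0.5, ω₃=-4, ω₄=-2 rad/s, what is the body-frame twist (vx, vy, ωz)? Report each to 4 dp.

k = lx + ly = 0.1 + 0.08 = 0.1800
ω₁+ω₂+ω₃+ω₄ = -8.5000  →  vx = (0.1/4)·-8.5000 = -0.2125
−ω₁+ω₂+ω₃−ω₄ = -0.5000  →  vy = (0.1/4)·-0.5000 = -0.0125
−ω₁+ω₂−ω₃+ω₄ = 3.5000  →  ωz = (0.1/0.7200)·3.5000 = 0.4861

(-0.2125, -0.0125, 0.4861)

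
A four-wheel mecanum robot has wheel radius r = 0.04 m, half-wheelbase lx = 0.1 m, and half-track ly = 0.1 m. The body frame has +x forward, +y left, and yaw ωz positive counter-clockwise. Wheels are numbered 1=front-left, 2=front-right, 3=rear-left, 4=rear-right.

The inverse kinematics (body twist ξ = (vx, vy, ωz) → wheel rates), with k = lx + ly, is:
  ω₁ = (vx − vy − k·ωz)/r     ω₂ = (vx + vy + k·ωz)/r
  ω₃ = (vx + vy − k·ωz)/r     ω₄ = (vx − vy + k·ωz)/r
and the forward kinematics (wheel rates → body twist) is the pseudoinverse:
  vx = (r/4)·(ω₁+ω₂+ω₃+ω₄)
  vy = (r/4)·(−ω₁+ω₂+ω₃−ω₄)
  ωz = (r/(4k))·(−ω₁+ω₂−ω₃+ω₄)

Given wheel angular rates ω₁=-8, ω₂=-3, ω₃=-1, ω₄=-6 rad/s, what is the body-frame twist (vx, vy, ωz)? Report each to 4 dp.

k = lx + ly = 0.1 + 0.1 = 0.2000
ω₁+ω₂+ω₃+ω₄ = -18.0000  →  vx = (0.04/4)·-18.0000 = -0.1800
−ω₁+ω₂+ω₃−ω₄ = 10.0000  →  vy = (0.04/4)·10.0000 = 0.1000
−ω₁+ω₂−ω₃+ω₄ = 0.0000  →  ωz = (0.04/0.8000)·0.0000 = 0.0000

(-0.1800, 0.1000, 0.0000)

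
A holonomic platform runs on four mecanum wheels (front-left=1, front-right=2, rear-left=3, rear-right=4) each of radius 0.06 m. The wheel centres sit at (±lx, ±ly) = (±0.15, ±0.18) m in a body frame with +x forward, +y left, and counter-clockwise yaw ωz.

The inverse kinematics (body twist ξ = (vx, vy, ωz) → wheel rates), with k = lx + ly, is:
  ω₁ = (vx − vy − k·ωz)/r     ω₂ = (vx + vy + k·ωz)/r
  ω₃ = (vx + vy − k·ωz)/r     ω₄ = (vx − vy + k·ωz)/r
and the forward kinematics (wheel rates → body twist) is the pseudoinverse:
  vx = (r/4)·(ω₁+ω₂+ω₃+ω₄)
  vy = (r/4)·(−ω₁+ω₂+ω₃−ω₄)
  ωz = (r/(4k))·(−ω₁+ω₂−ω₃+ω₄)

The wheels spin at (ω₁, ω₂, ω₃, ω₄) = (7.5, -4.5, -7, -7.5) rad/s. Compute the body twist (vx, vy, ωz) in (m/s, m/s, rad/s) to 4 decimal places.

k = lx + ly = 0.15 + 0.18 = 0.3300
ω₁+ω₂+ω₃+ω₄ = -11.5000  →  vx = (0.06/4)·-11.5000 = -0.1725
−ω₁+ω₂+ω₃−ω₄ = -11.5000  →  vy = (0.06/4)·-11.5000 = -0.1725
−ω₁+ω₂−ω₃+ω₄ = -12.5000  →  ωz = (0.06/1.3200)·-12.5000 = -0.5682

(-0.1725, -0.1725, -0.5682)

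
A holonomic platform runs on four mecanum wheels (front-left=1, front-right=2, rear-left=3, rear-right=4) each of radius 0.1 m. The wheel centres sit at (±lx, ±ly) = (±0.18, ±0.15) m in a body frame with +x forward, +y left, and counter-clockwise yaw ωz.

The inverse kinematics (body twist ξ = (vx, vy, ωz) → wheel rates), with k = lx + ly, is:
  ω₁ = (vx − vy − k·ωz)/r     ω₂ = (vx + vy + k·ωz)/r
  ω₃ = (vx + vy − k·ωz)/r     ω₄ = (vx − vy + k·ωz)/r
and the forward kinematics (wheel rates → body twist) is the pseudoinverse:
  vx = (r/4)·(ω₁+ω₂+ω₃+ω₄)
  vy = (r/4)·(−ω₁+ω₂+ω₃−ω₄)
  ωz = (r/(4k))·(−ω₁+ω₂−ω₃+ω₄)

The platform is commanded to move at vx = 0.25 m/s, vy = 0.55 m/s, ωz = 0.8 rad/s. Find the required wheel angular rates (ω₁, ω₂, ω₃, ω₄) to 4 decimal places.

(-5.6400, 10.6400, 5.3600, -0.3600)

k = lx + ly = 0.18 + 0.15 = 0.3300;  k·ωz = 0.3300·0.8 = 0.2640
ω₁ (FL) = (vx − vy − k·ωz)/r = -0.5640/0.1 = -5.6400
ω₂ (FR) = (vx + vy + k·ωz)/r = 1.0640/0.1 = 10.6400
ω₃ (RL) = (vx + vy − k·ωz)/r = 0.5360/0.1 = 5.3600
ω₄ (RR) = (vx − vy + k·ωz)/r = -0.0360/0.1 = -0.3600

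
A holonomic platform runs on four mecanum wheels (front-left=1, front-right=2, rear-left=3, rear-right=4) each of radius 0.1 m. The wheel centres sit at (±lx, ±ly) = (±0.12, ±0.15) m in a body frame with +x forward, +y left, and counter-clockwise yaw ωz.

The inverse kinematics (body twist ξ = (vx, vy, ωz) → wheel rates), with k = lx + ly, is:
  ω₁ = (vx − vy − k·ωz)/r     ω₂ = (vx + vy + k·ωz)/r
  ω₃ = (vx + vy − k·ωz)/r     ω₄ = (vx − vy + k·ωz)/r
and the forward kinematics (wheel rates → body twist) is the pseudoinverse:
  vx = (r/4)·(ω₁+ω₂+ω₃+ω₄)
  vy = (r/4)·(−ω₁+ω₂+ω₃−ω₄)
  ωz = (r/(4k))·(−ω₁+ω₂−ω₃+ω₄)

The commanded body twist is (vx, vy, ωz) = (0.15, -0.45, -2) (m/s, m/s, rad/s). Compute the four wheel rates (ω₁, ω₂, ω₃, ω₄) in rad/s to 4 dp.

k = lx + ly = 0.12 + 0.15 = 0.2700;  k·ωz = 0.2700·-2 = -0.5400
ω₁ (FL) = (vx − vy − k·ωz)/r = 1.1400/0.1 = 11.4000
ω₂ (FR) = (vx + vy + k·ωz)/r = -0.8400/0.1 = -8.4000
ω₃ (RL) = (vx + vy − k·ωz)/r = 0.2400/0.1 = 2.4000
ω₄ (RR) = (vx − vy + k·ωz)/r = 0.0600/0.1 = 0.6000

(11.4000, -8.4000, 2.4000, 0.6000)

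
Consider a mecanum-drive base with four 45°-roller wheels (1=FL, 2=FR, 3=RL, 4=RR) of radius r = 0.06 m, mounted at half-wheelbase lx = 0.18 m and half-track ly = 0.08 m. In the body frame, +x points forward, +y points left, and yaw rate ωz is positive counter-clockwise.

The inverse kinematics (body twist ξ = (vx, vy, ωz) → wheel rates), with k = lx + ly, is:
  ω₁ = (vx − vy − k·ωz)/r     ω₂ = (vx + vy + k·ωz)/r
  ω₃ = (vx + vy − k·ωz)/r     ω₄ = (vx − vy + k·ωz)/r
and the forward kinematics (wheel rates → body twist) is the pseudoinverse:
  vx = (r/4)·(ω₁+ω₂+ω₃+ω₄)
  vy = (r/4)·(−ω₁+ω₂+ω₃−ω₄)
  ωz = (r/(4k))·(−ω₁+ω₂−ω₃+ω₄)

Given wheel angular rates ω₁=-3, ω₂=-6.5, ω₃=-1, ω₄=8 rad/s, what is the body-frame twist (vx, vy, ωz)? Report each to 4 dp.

k = lx + ly = 0.18 + 0.08 = 0.2600
ω₁+ω₂+ω₃+ω₄ = -2.5000  →  vx = (0.06/4)·-2.5000 = -0.0375
−ω₁+ω₂+ω₃−ω₄ = -12.5000  →  vy = (0.06/4)·-12.5000 = -0.1875
−ω₁+ω₂−ω₃+ω₄ = 5.5000  →  ωz = (0.06/1.0400)·5.5000 = 0.3173

(-0.0375, -0.1875, 0.3173)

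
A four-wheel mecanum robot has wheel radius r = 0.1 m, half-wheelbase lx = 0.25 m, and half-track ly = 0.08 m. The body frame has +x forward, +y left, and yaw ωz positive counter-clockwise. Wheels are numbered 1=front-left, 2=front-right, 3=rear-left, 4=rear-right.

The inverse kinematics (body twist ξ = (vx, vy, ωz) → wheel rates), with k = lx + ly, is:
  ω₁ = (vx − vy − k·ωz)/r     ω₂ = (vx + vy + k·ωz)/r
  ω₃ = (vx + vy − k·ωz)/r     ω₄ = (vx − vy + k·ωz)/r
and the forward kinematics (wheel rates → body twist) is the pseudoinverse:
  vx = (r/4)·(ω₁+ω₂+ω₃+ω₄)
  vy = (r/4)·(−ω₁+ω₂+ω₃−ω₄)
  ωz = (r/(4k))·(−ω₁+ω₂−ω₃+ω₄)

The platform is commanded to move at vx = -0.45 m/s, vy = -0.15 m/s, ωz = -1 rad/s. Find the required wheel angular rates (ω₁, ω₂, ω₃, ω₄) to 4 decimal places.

k = lx + ly = 0.25 + 0.08 = 0.3300;  k·ωz = 0.3300·-1 = -0.3300
ω₁ (FL) = (vx − vy − k·ωz)/r = 0.0300/0.1 = 0.3000
ω₂ (FR) = (vx + vy + k·ωz)/r = -0.9300/0.1 = -9.3000
ω₃ (RL) = (vx + vy − k·ωz)/r = -0.2700/0.1 = -2.7000
ω₄ (RR) = (vx − vy + k·ωz)/r = -0.6300/0.1 = -6.3000

(0.3000, -9.3000, -2.7000, -6.3000)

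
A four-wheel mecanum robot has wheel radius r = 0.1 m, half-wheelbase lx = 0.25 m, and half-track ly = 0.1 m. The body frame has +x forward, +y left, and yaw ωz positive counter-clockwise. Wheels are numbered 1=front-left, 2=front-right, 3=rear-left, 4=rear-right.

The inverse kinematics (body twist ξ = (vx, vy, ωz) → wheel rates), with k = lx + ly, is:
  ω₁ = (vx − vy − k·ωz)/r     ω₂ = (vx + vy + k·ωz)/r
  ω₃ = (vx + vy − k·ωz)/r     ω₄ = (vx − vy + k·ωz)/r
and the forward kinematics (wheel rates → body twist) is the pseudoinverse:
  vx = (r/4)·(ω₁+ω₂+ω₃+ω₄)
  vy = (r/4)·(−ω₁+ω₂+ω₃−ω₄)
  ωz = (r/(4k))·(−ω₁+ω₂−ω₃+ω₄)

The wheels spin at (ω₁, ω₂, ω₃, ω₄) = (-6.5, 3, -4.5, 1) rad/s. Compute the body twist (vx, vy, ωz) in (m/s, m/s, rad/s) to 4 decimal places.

(-0.1750, 0.1000, 1.0714)

k = lx + ly = 0.25 + 0.1 = 0.3500
ω₁+ω₂+ω₃+ω₄ = -7.0000  →  vx = (0.1/4)·-7.0000 = -0.1750
−ω₁+ω₂+ω₃−ω₄ = 4.0000  →  vy = (0.1/4)·4.0000 = 0.1000
−ω₁+ω₂−ω₃+ω₄ = 15.0000  →  ωz = (0.1/1.4000)·15.0000 = 1.0714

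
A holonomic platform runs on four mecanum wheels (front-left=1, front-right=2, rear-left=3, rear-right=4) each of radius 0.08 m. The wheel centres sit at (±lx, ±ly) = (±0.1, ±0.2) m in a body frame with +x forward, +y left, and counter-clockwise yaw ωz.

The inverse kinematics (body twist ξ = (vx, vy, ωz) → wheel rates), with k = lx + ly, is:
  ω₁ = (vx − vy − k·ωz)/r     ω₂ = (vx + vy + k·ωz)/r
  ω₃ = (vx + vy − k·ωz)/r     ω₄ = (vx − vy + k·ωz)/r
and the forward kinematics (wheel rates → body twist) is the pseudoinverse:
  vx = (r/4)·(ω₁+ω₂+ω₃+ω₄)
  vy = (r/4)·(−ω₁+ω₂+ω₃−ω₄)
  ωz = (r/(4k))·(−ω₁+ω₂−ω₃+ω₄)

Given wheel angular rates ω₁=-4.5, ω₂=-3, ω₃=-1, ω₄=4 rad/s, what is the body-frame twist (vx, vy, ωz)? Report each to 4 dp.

k = lx + ly = 0.1 + 0.2 = 0.3000
ω₁+ω₂+ω₃+ω₄ = -4.5000  →  vx = (0.08/4)·-4.5000 = -0.0900
−ω₁+ω₂+ω₃−ω₄ = -3.5000  →  vy = (0.08/4)·-3.5000 = -0.0700
−ω₁+ω₂−ω₃+ω₄ = 6.5000  →  ωz = (0.08/1.2000)·6.5000 = 0.4333

(-0.0900, -0.0700, 0.4333)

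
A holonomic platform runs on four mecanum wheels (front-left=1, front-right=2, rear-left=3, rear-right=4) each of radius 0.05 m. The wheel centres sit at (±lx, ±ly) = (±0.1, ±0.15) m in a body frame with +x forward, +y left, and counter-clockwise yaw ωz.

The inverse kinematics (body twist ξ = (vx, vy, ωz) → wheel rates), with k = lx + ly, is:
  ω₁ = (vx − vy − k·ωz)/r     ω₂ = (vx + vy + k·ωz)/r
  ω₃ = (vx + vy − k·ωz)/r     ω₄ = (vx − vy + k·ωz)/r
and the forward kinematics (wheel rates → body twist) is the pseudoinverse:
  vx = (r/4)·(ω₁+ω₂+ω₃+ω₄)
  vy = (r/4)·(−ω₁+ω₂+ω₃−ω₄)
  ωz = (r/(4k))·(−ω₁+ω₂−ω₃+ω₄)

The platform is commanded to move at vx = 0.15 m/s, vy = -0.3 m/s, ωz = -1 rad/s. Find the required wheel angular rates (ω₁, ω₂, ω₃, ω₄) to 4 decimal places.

k = lx + ly = 0.1 + 0.15 = 0.2500;  k·ωz = 0.2500·-1 = -0.2500
ω₁ (FL) = (vx − vy − k·ωz)/r = 0.7000/0.05 = 14.0000
ω₂ (FR) = (vx + vy + k·ωz)/r = -0.4000/0.05 = -8.0000
ω₃ (RL) = (vx + vy − k·ωz)/r = 0.1000/0.05 = 2.0000
ω₄ (RR) = (vx − vy + k·ωz)/r = 0.2000/0.05 = 4.0000

(14.0000, -8.0000, 2.0000, 4.0000)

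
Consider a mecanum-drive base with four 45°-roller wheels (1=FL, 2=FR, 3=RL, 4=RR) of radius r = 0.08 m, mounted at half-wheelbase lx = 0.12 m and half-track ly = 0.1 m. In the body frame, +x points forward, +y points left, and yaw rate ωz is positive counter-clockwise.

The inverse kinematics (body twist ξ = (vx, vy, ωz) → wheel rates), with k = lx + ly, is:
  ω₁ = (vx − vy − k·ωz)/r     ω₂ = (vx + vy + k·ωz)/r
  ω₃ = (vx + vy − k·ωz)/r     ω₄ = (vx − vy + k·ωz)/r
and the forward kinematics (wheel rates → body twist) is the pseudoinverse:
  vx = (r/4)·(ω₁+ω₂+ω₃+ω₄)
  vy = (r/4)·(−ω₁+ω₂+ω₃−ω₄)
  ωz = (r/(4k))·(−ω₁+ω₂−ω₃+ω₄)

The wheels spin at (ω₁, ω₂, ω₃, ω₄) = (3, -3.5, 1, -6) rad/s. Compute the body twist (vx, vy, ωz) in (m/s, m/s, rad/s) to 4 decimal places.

(-0.1100, 0.0100, -1.2273)

k = lx + ly = 0.12 + 0.1 = 0.2200
ω₁+ω₂+ω₃+ω₄ = -5.5000  →  vx = (0.08/4)·-5.5000 = -0.1100
−ω₁+ω₂+ω₃−ω₄ = 0.5000  →  vy = (0.08/4)·0.5000 = 0.0100
−ω₁+ω₂−ω₃+ω₄ = -13.5000  →  ωz = (0.08/0.8800)·-13.5000 = -1.2273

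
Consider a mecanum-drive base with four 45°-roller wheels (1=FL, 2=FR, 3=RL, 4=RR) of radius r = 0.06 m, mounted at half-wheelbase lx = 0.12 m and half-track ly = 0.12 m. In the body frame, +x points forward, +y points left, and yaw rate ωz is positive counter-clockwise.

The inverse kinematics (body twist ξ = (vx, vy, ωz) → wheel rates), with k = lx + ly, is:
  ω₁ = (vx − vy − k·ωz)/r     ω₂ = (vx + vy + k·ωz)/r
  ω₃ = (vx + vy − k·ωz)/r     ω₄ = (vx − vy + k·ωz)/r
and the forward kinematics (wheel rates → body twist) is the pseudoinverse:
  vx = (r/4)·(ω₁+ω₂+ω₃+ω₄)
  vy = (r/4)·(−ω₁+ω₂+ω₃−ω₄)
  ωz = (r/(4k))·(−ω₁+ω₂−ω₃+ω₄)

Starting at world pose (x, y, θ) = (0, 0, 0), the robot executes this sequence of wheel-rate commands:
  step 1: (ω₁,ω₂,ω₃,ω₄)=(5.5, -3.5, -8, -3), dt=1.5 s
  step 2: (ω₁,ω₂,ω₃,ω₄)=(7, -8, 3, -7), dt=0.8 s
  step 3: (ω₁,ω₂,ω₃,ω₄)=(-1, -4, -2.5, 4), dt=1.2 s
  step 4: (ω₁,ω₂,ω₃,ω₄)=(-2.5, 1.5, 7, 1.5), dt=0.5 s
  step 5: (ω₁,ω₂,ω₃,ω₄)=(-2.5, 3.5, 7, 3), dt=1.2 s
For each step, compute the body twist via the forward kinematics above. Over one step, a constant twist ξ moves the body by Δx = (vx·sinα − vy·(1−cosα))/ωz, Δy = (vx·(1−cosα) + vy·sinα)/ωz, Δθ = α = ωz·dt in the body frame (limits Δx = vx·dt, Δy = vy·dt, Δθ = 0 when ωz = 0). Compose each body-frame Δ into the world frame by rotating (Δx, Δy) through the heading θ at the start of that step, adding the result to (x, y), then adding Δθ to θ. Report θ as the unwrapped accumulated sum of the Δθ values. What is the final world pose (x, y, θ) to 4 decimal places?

(-0.2071, -0.3961, -1.2594)

step 1: ξ=(vx,vy,ωz)=(-0.1350, -0.2100, -0.2500), dt=1.5 → body Δ=(-0.2562, -0.2701, -0.3750) → world pose (-0.2562, -0.2701, -0.3750)
step 2: ξ=(vx,vy,ωz)=(-0.0750, -0.0750, -1.5625), dt=0.8 → body Δ=(-0.0784, -0.0127, -1.2500) → world pose (-0.3338, -0.2532, -1.6250)
step 3: ξ=(vx,vy,ωz)=(-0.0525, -0.1425, 0.2188), dt=1.2 → body Δ=(-0.0400, -0.1773, 0.2625) → world pose (-0.5086, -0.2037, -1.3625)
step 4: ξ=(vx,vy,ωz)=(0.1125, 0.1425, -0.0938), dt=0.5 → body Δ=(0.0579, 0.0699, -0.0469) → world pose (-0.4282, -0.2459, -1.4094)
step 5: ξ=(vx,vy,ωz)=(0.1650, 0.1500, 0.1250), dt=1.2 → body Δ=(0.1838, 0.1941, 0.1500) → world pose (-0.2071, -0.3961, -1.2594)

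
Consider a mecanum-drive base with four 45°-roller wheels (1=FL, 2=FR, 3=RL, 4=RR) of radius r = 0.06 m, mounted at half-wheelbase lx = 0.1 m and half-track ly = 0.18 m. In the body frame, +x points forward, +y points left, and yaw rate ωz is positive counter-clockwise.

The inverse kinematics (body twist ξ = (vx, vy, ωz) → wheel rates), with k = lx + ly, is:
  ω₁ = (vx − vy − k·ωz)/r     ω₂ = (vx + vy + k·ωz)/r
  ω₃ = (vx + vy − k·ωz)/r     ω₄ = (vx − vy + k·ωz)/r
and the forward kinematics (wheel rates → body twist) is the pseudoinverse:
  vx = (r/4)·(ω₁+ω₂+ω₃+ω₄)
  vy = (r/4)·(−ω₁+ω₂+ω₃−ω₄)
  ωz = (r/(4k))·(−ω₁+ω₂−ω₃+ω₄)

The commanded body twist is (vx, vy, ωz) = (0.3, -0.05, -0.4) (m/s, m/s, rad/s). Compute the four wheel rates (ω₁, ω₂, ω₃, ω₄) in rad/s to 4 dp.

k = lx + ly = 0.1 + 0.18 = 0.2800;  k·ωz = 0.2800·-0.4 = -0.1120
ω₁ (FL) = (vx − vy − k·ωz)/r = 0.4620/0.06 = 7.7000
ω₂ (FR) = (vx + vy + k·ωz)/r = 0.1380/0.06 = 2.3000
ω₃ (RL) = (vx + vy − k·ωz)/r = 0.3620/0.06 = 6.0333
ω₄ (RR) = (vx − vy + k·ωz)/r = 0.2380/0.06 = 3.9667

(7.7000, 2.3000, 6.0333, 3.9667)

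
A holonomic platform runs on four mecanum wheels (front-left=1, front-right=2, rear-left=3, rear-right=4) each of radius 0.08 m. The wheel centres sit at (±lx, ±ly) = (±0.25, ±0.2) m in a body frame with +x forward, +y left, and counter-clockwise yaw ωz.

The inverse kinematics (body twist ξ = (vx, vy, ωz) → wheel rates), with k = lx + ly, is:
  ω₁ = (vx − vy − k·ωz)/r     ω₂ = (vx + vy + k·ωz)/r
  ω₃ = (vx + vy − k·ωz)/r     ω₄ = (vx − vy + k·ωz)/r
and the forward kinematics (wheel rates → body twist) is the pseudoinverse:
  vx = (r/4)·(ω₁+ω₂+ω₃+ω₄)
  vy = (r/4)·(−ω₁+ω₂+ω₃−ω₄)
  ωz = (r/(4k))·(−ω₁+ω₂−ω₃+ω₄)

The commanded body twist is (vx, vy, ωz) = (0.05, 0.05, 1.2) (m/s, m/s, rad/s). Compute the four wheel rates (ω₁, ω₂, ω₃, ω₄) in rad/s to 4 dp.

(-6.7500, 8.0000, -5.5000, 6.7500)

k = lx + ly = 0.25 + 0.2 = 0.4500;  k·ωz = 0.4500·1.2 = 0.5400
ω₁ (FL) = (vx − vy − k·ωz)/r = -0.5400/0.08 = -6.7500
ω₂ (FR) = (vx + vy + k·ωz)/r = 0.6400/0.08 = 8.0000
ω₃ (RL) = (vx + vy − k·ωz)/r = -0.4400/0.08 = -5.5000
ω₄ (RR) = (vx − vy + k·ωz)/r = 0.5400/0.08 = 6.7500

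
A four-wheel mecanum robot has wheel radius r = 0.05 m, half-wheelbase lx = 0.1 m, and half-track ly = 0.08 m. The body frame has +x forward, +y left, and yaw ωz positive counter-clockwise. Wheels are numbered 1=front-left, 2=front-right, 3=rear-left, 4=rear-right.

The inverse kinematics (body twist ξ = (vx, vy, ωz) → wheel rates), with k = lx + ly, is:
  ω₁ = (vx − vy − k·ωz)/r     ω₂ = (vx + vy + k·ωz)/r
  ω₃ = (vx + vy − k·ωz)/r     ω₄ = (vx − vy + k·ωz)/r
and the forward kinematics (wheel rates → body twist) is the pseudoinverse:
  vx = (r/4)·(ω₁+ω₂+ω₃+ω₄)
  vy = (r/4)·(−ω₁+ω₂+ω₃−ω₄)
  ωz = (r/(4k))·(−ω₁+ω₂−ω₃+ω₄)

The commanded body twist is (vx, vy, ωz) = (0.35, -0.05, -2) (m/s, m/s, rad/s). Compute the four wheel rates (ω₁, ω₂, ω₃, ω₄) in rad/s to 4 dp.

k = lx + ly = 0.1 + 0.08 = 0.1800;  k·ωz = 0.1800·-2 = -0.3600
ω₁ (FL) = (vx − vy − k·ωz)/r = 0.7600/0.05 = 15.2000
ω₂ (FR) = (vx + vy + k·ωz)/r = -0.0600/0.05 = -1.2000
ω₃ (RL) = (vx + vy − k·ωz)/r = 0.6600/0.05 = 13.2000
ω₄ (RR) = (vx − vy + k·ωz)/r = 0.0400/0.05 = 0.8000

(15.2000, -1.2000, 13.2000, 0.8000)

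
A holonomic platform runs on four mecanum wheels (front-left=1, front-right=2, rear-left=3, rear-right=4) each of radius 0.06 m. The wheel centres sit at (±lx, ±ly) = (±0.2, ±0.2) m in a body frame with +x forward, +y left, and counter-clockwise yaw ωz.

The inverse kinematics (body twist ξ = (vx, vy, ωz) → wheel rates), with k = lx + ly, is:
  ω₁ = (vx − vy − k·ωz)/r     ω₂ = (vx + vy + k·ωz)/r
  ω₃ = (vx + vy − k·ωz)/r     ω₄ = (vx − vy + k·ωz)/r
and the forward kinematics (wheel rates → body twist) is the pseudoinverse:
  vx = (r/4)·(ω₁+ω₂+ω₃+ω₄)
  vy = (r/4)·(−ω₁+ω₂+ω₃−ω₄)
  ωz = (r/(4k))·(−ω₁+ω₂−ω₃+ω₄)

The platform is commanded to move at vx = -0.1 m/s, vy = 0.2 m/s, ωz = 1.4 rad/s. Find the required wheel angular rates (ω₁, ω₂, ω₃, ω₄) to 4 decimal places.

(-14.3333, 11.0000, -7.6667, 4.3333)

k = lx + ly = 0.2 + 0.2 = 0.4000;  k·ωz = 0.4000·1.4 = 0.5600
ω₁ (FL) = (vx − vy − k·ωz)/r = -0.8600/0.06 = -14.3333
ω₂ (FR) = (vx + vy + k·ωz)/r = 0.6600/0.06 = 11.0000
ω₃ (RL) = (vx + vy − k·ωz)/r = -0.4600/0.06 = -7.6667
ω₄ (RR) = (vx − vy + k·ωz)/r = 0.2600/0.06 = 4.3333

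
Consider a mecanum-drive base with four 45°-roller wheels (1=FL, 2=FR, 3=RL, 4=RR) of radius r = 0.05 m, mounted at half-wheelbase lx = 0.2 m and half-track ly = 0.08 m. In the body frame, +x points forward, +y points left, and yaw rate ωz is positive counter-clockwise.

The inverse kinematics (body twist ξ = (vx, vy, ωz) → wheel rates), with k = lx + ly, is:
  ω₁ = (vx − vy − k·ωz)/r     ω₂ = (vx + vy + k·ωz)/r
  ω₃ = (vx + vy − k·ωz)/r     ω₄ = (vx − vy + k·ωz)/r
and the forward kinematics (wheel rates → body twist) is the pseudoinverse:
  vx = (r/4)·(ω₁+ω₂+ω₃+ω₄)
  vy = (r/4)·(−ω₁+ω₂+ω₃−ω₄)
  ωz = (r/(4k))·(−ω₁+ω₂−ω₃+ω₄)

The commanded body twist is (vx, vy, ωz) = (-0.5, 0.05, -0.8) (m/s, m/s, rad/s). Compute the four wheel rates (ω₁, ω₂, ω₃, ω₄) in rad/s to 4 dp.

(-6.5200, -13.4800, -4.5200, -15.4800)

k = lx + ly = 0.2 + 0.08 = 0.2800;  k·ωz = 0.2800·-0.8 = -0.2240
ω₁ (FL) = (vx − vy − k·ωz)/r = -0.3260/0.05 = -6.5200
ω₂ (FR) = (vx + vy + k·ωz)/r = -0.6740/0.05 = -13.4800
ω₃ (RL) = (vx + vy − k·ωz)/r = -0.2260/0.05 = -4.5200
ω₄ (RR) = (vx − vy + k·ωz)/r = -0.7740/0.05 = -15.4800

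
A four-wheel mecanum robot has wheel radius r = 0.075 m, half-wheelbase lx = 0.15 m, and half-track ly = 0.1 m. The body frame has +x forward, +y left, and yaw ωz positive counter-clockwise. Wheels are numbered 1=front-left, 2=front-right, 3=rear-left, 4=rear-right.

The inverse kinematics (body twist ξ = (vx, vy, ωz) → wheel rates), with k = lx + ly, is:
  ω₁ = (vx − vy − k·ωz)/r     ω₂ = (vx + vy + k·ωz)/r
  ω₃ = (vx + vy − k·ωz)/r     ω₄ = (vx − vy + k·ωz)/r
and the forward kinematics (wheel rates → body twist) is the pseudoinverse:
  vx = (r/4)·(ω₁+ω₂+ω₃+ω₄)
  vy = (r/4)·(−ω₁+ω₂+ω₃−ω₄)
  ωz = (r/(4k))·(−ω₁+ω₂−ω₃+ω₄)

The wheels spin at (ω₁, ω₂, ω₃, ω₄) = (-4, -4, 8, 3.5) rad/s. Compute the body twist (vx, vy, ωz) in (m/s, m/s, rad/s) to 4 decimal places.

(0.0656, 0.0844, -0.3375)

k = lx + ly = 0.15 + 0.1 = 0.2500
ω₁+ω₂+ω₃+ω₄ = 3.5000  →  vx = (0.075/4)·3.5000 = 0.0656
−ω₁+ω₂+ω₃−ω₄ = 4.5000  →  vy = (0.075/4)·4.5000 = 0.0844
−ω₁+ω₂−ω₃+ω₄ = -4.5000  →  ωz = (0.075/1.0000)·-4.5000 = -0.3375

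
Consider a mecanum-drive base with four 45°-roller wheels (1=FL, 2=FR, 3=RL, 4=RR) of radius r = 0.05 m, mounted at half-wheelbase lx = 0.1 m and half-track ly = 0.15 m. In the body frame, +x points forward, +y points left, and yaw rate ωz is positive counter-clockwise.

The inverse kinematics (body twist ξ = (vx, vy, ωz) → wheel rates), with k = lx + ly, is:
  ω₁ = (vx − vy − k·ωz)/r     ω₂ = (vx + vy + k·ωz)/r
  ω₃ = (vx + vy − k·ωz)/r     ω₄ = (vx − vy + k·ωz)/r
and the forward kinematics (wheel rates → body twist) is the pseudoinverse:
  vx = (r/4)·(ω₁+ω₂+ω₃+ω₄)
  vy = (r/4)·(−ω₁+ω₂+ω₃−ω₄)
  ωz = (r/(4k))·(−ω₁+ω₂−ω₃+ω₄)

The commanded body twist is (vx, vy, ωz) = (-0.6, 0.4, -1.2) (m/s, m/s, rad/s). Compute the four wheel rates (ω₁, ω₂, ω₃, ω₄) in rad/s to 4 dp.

k = lx + ly = 0.1 + 0.15 = 0.2500;  k·ωz = 0.2500·-1.2 = -0.3000
ω₁ (FL) = (vx − vy − k·ωz)/r = -0.7000/0.05 = -14.0000
ω₂ (FR) = (vx + vy + k·ωz)/r = -0.5000/0.05 = -10.0000
ω₃ (RL) = (vx + vy − k·ωz)/r = 0.1000/0.05 = 2.0000
ω₄ (RR) = (vx − vy + k·ωz)/r = -1.3000/0.05 = -26.0000

(-14.0000, -10.0000, 2.0000, -26.0000)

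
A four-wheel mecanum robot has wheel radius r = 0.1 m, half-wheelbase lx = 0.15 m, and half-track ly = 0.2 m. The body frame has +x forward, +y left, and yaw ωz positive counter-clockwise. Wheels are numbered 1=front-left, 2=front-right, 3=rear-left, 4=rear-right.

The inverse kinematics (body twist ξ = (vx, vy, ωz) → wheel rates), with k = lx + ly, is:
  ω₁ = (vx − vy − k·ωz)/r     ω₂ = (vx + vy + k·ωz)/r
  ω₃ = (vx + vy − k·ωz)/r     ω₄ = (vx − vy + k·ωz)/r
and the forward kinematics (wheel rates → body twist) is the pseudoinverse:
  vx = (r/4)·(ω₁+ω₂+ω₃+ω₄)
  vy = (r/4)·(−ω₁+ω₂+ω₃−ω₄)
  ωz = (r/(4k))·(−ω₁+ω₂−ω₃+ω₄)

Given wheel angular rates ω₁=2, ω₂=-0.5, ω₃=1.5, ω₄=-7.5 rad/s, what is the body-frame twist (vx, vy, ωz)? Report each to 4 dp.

k = lx + ly = 0.15 + 0.2 = 0.3500
ω₁+ω₂+ω₃+ω₄ = -4.5000  →  vx = (0.1/4)·-4.5000 = -0.1125
−ω₁+ω₂+ω₃−ω₄ = 6.5000  →  vy = (0.1/4)·6.5000 = 0.1625
−ω₁+ω₂−ω₃+ω₄ = -11.5000  →  ωz = (0.1/1.4000)·-11.5000 = -0.8214

(-0.1125, 0.1625, -0.8214)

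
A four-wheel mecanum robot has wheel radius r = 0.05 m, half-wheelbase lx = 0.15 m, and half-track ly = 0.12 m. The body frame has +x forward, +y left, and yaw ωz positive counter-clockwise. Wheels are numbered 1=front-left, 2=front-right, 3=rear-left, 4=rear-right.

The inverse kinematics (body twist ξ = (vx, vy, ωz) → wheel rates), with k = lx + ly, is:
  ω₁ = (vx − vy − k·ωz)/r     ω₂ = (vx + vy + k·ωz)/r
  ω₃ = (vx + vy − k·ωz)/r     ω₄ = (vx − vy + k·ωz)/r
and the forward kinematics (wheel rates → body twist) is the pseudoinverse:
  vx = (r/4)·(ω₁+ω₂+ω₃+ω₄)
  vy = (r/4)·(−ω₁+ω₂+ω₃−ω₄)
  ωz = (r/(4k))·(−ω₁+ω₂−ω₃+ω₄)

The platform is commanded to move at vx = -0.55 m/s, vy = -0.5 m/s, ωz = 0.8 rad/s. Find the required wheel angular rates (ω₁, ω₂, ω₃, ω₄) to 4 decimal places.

k = lx + ly = 0.15 + 0.12 = 0.2700;  k·ωz = 0.2700·0.8 = 0.2160
ω₁ (FL) = (vx − vy − k·ωz)/r = -0.2660/0.05 = -5.3200
ω₂ (FR) = (vx + vy + k·ωz)/r = -0.8340/0.05 = -16.6800
ω₃ (RL) = (vx + vy − k·ωz)/r = -1.2660/0.05 = -25.3200
ω₄ (RR) = (vx − vy + k·ωz)/r = 0.1660/0.05 = 3.3200

(-5.3200, -16.6800, -25.3200, 3.3200)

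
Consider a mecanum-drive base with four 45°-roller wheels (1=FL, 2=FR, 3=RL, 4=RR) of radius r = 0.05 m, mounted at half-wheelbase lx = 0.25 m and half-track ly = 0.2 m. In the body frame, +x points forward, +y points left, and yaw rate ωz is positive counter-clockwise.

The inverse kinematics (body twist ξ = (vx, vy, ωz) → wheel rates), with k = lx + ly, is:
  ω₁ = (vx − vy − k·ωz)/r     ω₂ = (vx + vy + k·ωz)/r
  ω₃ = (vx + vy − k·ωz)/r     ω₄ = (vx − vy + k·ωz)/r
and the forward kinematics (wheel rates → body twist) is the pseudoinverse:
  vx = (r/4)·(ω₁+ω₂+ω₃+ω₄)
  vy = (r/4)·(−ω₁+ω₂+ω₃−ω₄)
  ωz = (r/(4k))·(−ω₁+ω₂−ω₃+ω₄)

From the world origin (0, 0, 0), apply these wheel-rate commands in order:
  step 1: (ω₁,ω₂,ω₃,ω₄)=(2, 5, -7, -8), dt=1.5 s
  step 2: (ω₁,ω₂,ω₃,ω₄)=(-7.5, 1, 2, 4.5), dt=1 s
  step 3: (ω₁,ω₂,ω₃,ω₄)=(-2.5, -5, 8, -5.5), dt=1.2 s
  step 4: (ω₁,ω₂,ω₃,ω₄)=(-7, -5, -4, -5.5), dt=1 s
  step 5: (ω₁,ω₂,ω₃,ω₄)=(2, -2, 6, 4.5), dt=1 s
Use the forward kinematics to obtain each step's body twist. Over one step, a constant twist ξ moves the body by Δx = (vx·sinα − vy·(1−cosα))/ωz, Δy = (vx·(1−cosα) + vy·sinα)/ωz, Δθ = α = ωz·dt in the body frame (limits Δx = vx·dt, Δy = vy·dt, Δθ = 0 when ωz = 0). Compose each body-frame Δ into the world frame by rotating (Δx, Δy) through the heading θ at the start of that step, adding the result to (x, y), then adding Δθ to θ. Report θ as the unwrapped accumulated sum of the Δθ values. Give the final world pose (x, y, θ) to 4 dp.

step 1: ξ=(vx,vy,ωz)=(-0.1000, 0.0500, 0.0556), dt=1.5 → body Δ=(-0.1529, 0.0687, 0.0833) → world pose (-0.1529, 0.0687, 0.0833)
step 2: ξ=(vx,vy,ωz)=(0.0000, 0.0750, 0.3056), dt=1.0 → body Δ=(-0.0114, 0.0738, 0.3056) → world pose (-0.1704, 0.1413, 0.3889)
step 3: ξ=(vx,vy,ωz)=(-0.0625, 0.1375, -0.4444), dt=1.2 → body Δ=(-0.0285, 0.1768, -0.5333) → world pose (-0.2639, 0.2941, -0.1444)
step 4: ξ=(vx,vy,ωz)=(-0.2688, 0.0438, 0.0139), dt=1.0 → body Δ=(-0.2690, 0.0419, 0.0139) → world pose (-0.5241, 0.3743, -0.1306)
step 5: ξ=(vx,vy,ωz)=(0.1313, -0.0312, -0.1528), dt=1.0 → body Δ=(0.1284, -0.0411, -0.1528) → world pose (-0.4022, 0.3168, -0.2833)

(-0.4022, 0.3168, -0.2833)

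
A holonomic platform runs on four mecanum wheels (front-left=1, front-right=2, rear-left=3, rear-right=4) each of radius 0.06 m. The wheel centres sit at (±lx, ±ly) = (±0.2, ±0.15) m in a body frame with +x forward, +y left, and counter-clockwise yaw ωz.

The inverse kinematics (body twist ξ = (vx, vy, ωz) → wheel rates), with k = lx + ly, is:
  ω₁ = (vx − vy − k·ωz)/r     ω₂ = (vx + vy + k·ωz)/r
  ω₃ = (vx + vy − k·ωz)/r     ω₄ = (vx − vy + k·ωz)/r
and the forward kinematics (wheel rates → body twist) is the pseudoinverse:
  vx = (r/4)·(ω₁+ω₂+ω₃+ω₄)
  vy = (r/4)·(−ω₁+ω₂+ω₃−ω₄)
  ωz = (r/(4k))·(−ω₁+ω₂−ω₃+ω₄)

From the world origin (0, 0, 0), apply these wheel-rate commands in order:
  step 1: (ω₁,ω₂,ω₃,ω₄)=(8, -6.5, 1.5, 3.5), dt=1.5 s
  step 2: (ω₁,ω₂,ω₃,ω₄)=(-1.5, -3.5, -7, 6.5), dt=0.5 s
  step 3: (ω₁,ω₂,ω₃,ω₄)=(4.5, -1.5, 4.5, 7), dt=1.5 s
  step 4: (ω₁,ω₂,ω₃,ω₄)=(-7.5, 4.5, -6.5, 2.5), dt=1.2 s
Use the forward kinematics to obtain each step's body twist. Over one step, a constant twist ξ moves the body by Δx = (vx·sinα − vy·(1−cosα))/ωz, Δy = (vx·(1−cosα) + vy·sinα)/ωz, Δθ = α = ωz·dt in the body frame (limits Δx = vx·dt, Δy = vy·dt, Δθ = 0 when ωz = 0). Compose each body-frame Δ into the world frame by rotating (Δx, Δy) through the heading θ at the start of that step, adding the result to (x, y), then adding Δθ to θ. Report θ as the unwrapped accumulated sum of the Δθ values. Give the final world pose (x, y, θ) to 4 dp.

step 1: ξ=(vx,vy,ωz)=(0.0975, -0.2475, -0.5357), dt=1.5 → body Δ=(-0.0103, -0.3882, -0.8036) → world pose (-0.0103, -0.3882, -0.8036)
step 2: ξ=(vx,vy,ωz)=(-0.0825, -0.2325, 0.4929), dt=0.5 → body Δ=(-0.0266, -0.1201, 0.2464) → world pose (-0.1152, -0.4525, -0.5571)
step 3: ξ=(vx,vy,ωz)=(0.2175, -0.1275, -0.1500), dt=1.5 → body Δ=(0.3021, -0.2262, -0.2250) → world pose (0.0216, -0.8042, -0.7821)
step 4: ξ=(vx,vy,ωz)=(-0.1050, 0.0450, 0.9000), dt=1.2 → body Δ=(-0.1293, -0.0176, 1.0800) → world pose (-0.0826, -0.7255, 0.2979)

(-0.0826, -0.7255, 0.2979)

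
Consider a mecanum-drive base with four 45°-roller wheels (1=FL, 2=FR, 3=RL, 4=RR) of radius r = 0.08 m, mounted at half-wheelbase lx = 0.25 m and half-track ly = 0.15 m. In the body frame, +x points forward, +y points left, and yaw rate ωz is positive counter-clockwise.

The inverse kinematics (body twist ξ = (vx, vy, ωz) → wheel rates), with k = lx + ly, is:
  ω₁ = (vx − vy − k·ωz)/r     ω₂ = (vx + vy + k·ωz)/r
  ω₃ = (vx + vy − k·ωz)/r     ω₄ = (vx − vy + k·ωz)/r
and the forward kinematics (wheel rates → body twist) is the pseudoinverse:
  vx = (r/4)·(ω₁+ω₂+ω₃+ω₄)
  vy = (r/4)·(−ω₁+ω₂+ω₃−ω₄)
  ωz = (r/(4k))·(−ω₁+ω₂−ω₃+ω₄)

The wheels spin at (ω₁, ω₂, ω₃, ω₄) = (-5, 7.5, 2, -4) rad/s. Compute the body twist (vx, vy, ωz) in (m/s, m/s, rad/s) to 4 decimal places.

k = lx + ly = 0.25 + 0.15 = 0.4000
ω₁+ω₂+ω₃+ω₄ = 0.5000  →  vx = (0.08/4)·0.5000 = 0.0100
−ω₁+ω₂+ω₃−ω₄ = 18.5000  →  vy = (0.08/4)·18.5000 = 0.3700
−ω₁+ω₂−ω₃+ω₄ = 6.5000  →  ωz = (0.08/1.6000)·6.5000 = 0.3250

(0.0100, 0.3700, 0.3250)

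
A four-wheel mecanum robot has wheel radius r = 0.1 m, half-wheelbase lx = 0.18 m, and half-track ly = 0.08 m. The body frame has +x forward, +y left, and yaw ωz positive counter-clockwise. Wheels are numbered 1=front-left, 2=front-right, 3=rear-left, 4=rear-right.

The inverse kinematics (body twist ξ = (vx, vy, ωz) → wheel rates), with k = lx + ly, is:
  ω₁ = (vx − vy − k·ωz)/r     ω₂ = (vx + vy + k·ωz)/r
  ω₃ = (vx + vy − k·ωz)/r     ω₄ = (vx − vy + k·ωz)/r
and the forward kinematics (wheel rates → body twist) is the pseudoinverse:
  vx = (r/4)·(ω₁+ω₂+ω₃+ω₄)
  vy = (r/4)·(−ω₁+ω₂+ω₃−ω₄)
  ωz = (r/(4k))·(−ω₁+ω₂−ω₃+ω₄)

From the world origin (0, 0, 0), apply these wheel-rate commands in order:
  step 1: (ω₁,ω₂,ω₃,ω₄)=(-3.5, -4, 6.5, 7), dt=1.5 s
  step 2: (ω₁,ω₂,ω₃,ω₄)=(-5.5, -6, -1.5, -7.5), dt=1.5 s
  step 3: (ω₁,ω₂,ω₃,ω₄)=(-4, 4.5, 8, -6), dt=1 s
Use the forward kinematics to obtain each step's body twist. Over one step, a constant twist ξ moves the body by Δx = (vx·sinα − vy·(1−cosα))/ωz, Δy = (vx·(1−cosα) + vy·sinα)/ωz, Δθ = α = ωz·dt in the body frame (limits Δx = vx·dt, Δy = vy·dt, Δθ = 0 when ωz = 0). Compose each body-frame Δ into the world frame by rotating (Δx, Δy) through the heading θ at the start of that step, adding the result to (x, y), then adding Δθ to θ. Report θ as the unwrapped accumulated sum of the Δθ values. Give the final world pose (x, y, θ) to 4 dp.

(0.1947, 0.6174, -1.4663)

step 1: ξ=(vx,vy,ωz)=(0.1500, -0.0250, 0.0000), dt=1.5 → body Δ=(0.2250, -0.0375, 0.0000) → world pose (0.2250, -0.0375, 0.0000)
step 2: ξ=(vx,vy,ωz)=(-0.5125, 0.1375, -0.6250), dt=1.5 → body Δ=(-0.5712, 0.5121, -0.9375) → world pose (-0.3462, 0.4746, -0.9375)
step 3: ξ=(vx,vy,ωz)=(0.0625, 0.5625, -0.5288), dt=1.0 → body Δ=(0.2049, 0.5205, -0.5288) → world pose (0.1947, 0.6174, -1.4663)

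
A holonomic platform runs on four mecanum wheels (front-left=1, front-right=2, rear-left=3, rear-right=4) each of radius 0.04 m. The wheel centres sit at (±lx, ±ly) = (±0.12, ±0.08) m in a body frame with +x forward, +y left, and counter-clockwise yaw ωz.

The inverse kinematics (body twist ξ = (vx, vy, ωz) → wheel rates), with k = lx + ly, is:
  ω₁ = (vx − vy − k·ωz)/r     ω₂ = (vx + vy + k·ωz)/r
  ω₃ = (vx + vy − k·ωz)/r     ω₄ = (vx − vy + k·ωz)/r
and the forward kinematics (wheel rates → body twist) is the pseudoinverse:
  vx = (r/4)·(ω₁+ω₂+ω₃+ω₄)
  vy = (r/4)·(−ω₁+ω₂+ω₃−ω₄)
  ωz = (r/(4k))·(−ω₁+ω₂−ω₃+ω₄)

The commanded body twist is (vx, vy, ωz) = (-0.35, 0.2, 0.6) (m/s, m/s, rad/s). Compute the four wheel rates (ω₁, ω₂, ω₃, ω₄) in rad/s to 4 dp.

k = lx + ly = 0.12 + 0.08 = 0.2000;  k·ωz = 0.2000·0.6 = 0.1200
ω₁ (FL) = (vx − vy − k·ωz)/r = -0.6700/0.04 = -16.7500
ω₂ (FR) = (vx + vy + k·ωz)/r = -0.0300/0.04 = -0.7500
ω₃ (RL) = (vx + vy − k·ωz)/r = -0.2700/0.04 = -6.7500
ω₄ (RR) = (vx − vy + k·ωz)/r = -0.4300/0.04 = -10.7500

(-16.7500, -0.7500, -6.7500, -10.7500)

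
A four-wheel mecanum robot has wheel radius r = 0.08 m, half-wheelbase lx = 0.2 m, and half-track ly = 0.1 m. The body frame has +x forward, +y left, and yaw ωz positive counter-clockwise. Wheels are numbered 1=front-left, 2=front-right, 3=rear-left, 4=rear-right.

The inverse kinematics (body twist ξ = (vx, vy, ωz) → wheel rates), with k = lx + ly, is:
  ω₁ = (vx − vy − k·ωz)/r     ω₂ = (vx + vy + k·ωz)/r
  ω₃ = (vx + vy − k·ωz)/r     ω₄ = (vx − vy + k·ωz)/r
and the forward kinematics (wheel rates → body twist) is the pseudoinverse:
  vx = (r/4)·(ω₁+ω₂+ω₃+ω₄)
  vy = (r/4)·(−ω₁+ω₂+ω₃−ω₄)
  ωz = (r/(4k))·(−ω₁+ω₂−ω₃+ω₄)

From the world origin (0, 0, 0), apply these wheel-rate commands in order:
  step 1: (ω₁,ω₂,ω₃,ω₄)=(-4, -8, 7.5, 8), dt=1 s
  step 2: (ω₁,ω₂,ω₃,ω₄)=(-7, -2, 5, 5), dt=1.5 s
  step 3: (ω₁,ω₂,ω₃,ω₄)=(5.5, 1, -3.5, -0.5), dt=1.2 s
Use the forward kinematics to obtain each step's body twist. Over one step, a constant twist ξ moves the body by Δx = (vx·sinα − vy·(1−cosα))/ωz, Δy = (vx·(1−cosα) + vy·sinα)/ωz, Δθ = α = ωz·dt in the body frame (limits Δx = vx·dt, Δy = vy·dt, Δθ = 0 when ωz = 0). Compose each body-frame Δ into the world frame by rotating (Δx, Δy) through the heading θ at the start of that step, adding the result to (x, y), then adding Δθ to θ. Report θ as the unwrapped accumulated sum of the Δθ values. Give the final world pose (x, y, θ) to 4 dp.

(0.1817, -0.1122, 0.1467)

step 1: ξ=(vx,vy,ωz)=(0.0700, -0.0900, -0.2333), dt=1.0 → body Δ=(0.0589, -0.0973, -0.2333) → world pose (0.0589, -0.0973, -0.2333)
step 2: ξ=(vx,vy,ωz)=(0.0200, 0.1000, 0.3333), dt=1.5 → body Δ=(-0.0080, 0.1512, 0.5000) → world pose (0.0861, 0.0516, 0.2667)
step 3: ξ=(vx,vy,ωz)=(0.0500, -0.1500, -0.1000), dt=1.2 → body Δ=(0.0491, -0.1832, -0.1200) → world pose (0.1817, -0.1122, 0.1467)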